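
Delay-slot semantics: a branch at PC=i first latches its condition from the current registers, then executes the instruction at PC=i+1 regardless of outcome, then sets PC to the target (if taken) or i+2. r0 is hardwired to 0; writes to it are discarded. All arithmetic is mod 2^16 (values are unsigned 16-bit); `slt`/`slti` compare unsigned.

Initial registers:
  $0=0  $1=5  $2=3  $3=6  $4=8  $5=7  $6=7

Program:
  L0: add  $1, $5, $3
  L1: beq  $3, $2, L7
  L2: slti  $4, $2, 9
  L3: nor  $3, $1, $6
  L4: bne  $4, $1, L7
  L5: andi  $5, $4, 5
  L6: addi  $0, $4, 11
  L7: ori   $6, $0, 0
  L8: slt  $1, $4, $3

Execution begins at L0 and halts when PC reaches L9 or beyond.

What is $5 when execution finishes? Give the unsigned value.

[0] add  $1, $5, $3  →  {$0:0, $1:13, $2:3, $3:6, $4:8, $5:7, $6:7}
[1] beq  $3, $2, L7  →  {$0:0, $1:13, $2:3, $3:6, $4:8, $5:7, $6:7}  ⟨branch fallthrough⟩
[2] slti  $4, $2, 9  →  {$0:0, $1:13, $2:3, $3:6, $4:1, $5:7, $6:7}
[3] nor  $3, $1, $6  →  {$0:0, $1:13, $2:3, $3:65520, $4:1, $5:7, $6:7}
[4] bne  $4, $1, L7  →  {$0:0, $1:13, $2:3, $3:65520, $4:1, $5:7, $6:7}  ⟨branch taken⟩
[5] andi  $5, $4, 5  →  {$0:0, $1:13, $2:3, $3:65520, $4:1, $5:1, $6:7}
[7] ori   $6, $0, 0  →  {$0:0, $1:13, $2:3, $3:65520, $4:1, $5:1, $6:0}
[8] slt  $1, $4, $3  →  {$0:0, $1:1, $2:3, $3:65520, $4:1, $5:1, $6:0}

1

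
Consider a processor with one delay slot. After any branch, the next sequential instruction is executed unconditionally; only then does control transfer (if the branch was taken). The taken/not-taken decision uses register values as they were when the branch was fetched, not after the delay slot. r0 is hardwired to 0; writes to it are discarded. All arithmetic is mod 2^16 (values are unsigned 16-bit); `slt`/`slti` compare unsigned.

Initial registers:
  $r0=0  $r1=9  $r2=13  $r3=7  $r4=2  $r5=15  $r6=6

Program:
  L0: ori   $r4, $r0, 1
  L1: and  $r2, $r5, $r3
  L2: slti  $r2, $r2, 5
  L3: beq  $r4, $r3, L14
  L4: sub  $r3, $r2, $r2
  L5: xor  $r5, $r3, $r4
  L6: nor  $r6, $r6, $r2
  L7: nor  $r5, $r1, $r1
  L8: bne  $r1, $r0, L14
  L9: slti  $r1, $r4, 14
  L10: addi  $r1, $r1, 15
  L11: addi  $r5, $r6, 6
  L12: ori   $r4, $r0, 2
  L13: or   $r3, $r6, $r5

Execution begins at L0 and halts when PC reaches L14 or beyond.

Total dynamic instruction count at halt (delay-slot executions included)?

10

[0] ori   $r4, $r0, 1  →  {$r0:0, $r1:9, $r2:13, $r3:7, $r4:1, $r5:15, $r6:6}
[1] and  $r2, $r5, $r3  →  {$r0:0, $r1:9, $r2:7, $r3:7, $r4:1, $r5:15, $r6:6}
[2] slti  $r2, $r2, 5  →  {$r0:0, $r1:9, $r2:0, $r3:7, $r4:1, $r5:15, $r6:6}
[3] beq  $r4, $r3, L14  →  {$r0:0, $r1:9, $r2:0, $r3:7, $r4:1, $r5:15, $r6:6}  ⟨branch fallthrough⟩
[4] sub  $r3, $r2, $r2  →  {$r0:0, $r1:9, $r2:0, $r3:0, $r4:1, $r5:15, $r6:6}
[5] xor  $r5, $r3, $r4  →  {$r0:0, $r1:9, $r2:0, $r3:0, $r4:1, $r5:1, $r6:6}
[6] nor  $r6, $r6, $r2  →  {$r0:0, $r1:9, $r2:0, $r3:0, $r4:1, $r5:1, $r6:65529}
[7] nor  $r5, $r1, $r1  →  {$r0:0, $r1:9, $r2:0, $r3:0, $r4:1, $r5:65526, $r6:65529}
[8] bne  $r1, $r0, L14  →  {$r0:0, $r1:9, $r2:0, $r3:0, $r4:1, $r5:65526, $r6:65529}  ⟨branch taken⟩
[9] slti  $r1, $r4, 14  →  {$r0:0, $r1:1, $r2:0, $r3:0, $r4:1, $r5:65526, $r6:65529}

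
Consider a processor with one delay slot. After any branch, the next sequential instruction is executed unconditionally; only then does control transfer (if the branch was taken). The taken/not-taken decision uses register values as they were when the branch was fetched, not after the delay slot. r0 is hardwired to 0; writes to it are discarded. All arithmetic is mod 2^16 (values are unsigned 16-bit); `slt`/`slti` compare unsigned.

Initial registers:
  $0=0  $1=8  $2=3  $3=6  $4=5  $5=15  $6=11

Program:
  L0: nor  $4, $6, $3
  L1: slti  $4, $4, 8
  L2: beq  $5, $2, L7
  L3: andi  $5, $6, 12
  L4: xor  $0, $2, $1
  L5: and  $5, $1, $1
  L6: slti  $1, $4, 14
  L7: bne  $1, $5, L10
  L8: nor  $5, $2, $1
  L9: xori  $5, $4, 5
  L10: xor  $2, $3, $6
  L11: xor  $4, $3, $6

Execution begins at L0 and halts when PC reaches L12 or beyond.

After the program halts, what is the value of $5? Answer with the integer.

#0 nor  $4, $6, $3 ; 0/8/3/6/65520/15/11
#1 slti  $4, $4, 8 ; 0/8/3/6/0/15/11
#2 beq  $5, $2, L7 ; 0/8/3/6/0/15/11 ; →fallthru
#3 andi  $5, $6, 12 ; 0/8/3/6/0/8/11
#4 xor  $0, $2, $1 ; 0/8/3/6/0/8/11
#5 and  $5, $1, $1 ; 0/8/3/6/0/8/11
#6 slti  $1, $4, 14 ; 0/1/3/6/0/8/11
#7 bne  $1, $5, L10 ; 0/1/3/6/0/8/11 ; →target
#8 nor  $5, $2, $1 ; 0/1/3/6/0/65532/11
#10 xor  $2, $3, $6 ; 0/1/13/6/0/65532/11
#11 xor  $4, $3, $6 ; 0/1/13/6/13/65532/11

65532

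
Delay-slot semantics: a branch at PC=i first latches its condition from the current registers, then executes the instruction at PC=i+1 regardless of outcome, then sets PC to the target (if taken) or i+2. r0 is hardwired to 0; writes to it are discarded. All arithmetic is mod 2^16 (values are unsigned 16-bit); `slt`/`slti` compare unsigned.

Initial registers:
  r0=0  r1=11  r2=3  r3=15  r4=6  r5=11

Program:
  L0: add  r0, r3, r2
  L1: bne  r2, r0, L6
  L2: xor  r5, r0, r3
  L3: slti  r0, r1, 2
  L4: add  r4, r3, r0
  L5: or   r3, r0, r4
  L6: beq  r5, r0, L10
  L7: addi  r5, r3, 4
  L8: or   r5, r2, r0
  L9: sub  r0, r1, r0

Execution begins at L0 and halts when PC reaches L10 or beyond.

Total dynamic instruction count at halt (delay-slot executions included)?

7

[0] add  r0, r3, r2  →  {r0:0, r1:11, r2:3, r3:15, r4:6, r5:11}
[1] bne  r2, r0, L6  →  {r0:0, r1:11, r2:3, r3:15, r4:6, r5:11}  ⟨branch taken⟩
[2] xor  r5, r0, r3  →  {r0:0, r1:11, r2:3, r3:15, r4:6, r5:15}
[6] beq  r5, r0, L10  →  {r0:0, r1:11, r2:3, r3:15, r4:6, r5:15}  ⟨branch fallthrough⟩
[7] addi  r5, r3, 4  →  {r0:0, r1:11, r2:3, r3:15, r4:6, r5:19}
[8] or   r5, r2, r0  →  {r0:0, r1:11, r2:3, r3:15, r4:6, r5:3}
[9] sub  r0, r1, r0  →  {r0:0, r1:11, r2:3, r3:15, r4:6, r5:3}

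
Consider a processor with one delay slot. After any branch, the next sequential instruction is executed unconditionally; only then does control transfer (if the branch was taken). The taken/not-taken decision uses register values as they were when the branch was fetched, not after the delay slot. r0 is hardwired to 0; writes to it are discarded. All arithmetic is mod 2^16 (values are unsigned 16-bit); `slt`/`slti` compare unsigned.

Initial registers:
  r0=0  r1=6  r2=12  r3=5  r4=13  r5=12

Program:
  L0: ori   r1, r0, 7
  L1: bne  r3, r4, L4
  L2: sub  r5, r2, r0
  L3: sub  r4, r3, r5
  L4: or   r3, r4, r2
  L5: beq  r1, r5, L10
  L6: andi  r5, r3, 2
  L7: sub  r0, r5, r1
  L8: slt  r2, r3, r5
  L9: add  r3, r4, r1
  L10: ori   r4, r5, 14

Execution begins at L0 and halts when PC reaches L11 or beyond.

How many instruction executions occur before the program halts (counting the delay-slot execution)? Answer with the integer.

10

[0] ori   r1, r0, 7  →  {r0:0, r1:7, r2:12, r3:5, r4:13, r5:12}
[1] bne  r3, r4, L4  →  {r0:0, r1:7, r2:12, r3:5, r4:13, r5:12}  ⟨branch taken⟩
[2] sub  r5, r2, r0  →  {r0:0, r1:7, r2:12, r3:5, r4:13, r5:12}
[4] or   r3, r4, r2  →  {r0:0, r1:7, r2:12, r3:13, r4:13, r5:12}
[5] beq  r1, r5, L10  →  {r0:0, r1:7, r2:12, r3:13, r4:13, r5:12}  ⟨branch fallthrough⟩
[6] andi  r5, r3, 2  →  {r0:0, r1:7, r2:12, r3:13, r4:13, r5:0}
[7] sub  r0, r5, r1  →  {r0:0, r1:7, r2:12, r3:13, r4:13, r5:0}
[8] slt  r2, r3, r5  →  {r0:0, r1:7, r2:0, r3:13, r4:13, r5:0}
[9] add  r3, r4, r1  →  {r0:0, r1:7, r2:0, r3:20, r4:13, r5:0}
[10] ori   r4, r5, 14  →  {r0:0, r1:7, r2:0, r3:20, r4:14, r5:0}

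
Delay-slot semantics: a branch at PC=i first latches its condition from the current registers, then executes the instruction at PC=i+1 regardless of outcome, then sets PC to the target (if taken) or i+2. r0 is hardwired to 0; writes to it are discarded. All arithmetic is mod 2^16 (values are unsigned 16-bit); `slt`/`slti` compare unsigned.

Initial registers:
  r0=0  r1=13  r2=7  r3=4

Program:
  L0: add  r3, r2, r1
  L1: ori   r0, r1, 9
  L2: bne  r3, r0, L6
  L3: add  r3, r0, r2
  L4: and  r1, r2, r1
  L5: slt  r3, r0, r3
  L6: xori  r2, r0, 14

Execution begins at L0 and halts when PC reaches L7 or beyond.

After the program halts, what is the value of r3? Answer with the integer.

7

[0] add  r3, r2, r1  →  {r0:0, r1:13, r2:7, r3:20}
[1] ori   r0, r1, 9  →  {r0:0, r1:13, r2:7, r3:20}
[2] bne  r3, r0, L6  →  {r0:0, r1:13, r2:7, r3:20}  ⟨branch taken⟩
[3] add  r3, r0, r2  →  {r0:0, r1:13, r2:7, r3:7}
[6] xori  r2, r0, 14  →  {r0:0, r1:13, r2:14, r3:7}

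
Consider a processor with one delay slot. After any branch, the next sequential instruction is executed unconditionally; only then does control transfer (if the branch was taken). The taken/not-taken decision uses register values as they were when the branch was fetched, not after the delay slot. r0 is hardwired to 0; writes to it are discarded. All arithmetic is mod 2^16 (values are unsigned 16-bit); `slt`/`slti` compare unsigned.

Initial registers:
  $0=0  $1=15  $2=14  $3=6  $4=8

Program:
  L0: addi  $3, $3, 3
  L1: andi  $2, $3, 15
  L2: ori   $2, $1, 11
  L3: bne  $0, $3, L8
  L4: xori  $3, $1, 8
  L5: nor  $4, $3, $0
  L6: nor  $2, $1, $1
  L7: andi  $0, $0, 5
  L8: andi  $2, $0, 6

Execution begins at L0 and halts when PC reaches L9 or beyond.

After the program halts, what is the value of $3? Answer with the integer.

7

  step pc=0: addi  $3, $3, 3  regs=(0,15,14,9,8)
  step pc=1: andi  $2, $3, 15  regs=(0,15,9,9,8)
  step pc=2: ori   $2, $1, 11  regs=(0,15,15,9,8)
  step pc=3: bne  $0, $3, L8  cond=T  regs=(0,15,15,9,8)
  step pc=4: xori  $3, $1, 8  regs=(0,15,15,7,8)
  step pc=8: andi  $2, $0, 6  regs=(0,15,0,7,8)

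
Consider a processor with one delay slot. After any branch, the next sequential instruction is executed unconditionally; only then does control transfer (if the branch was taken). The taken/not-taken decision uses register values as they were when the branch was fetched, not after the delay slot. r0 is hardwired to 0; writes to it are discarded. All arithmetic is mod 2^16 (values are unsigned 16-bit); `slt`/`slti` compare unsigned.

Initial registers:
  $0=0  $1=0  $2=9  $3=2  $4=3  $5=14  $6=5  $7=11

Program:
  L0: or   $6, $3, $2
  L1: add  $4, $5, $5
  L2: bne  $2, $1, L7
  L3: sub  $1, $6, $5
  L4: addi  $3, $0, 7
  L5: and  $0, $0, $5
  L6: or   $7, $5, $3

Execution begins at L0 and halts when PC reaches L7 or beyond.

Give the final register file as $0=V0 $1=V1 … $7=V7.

PC=0  or   $6, $3, $2        | $0=0 $1=0 $2=9 $3=2 $4=3 $5=14 $6=11 $7=11
PC=1  add  $4, $5, $5        | $0=0 $1=0 $2=9 $3=2 $4=28 $5=14 $6=11 $7=11
PC=2  bne  $2, $1, L7        | $0=0 $1=0 $2=9 $3=2 $4=28 $5=14 $6=11 $7=11  [TAKEN]
PC=3  sub  $1, $6, $5        | $0=0 $1=65533 $2=9 $3=2 $4=28 $5=14 $6=11 $7=11

$0=0 $1=65533 $2=9 $3=2 $4=28 $5=14 $6=11 $7=11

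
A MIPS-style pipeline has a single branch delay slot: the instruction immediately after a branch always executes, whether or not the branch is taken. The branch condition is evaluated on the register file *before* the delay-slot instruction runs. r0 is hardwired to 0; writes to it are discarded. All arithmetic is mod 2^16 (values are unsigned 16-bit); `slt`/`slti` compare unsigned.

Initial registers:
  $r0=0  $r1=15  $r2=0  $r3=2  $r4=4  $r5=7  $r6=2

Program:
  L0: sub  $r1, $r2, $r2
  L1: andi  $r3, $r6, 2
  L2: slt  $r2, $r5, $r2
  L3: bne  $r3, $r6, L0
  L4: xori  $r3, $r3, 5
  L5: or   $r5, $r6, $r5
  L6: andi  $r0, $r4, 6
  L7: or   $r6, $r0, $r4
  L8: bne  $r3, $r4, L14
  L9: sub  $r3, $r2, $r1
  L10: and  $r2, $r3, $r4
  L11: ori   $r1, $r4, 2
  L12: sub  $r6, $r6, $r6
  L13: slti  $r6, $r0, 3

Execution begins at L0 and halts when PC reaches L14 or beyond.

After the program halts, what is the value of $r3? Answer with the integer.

PC=0  sub  $r1, $r2, $r2     | $r0=0 $r1=0 $r2=0 $r3=2 $r4=4 $r5=7 $r6=2
PC=1  andi  $r3, $r6, 2      | $r0=0 $r1=0 $r2=0 $r3=2 $r4=4 $r5=7 $r6=2
PC=2  slt  $r2, $r5, $r2     | $r0=0 $r1=0 $r2=0 $r3=2 $r4=4 $r5=7 $r6=2
PC=3  bne  $r3, $r6, L0      | $r0=0 $r1=0 $r2=0 $r3=2 $r4=4 $r5=7 $r6=2  [not taken]
PC=4  xori  $r3, $r3, 5      | $r0=0 $r1=0 $r2=0 $r3=7 $r4=4 $r5=7 $r6=2
PC=5  or   $r5, $r6, $r5     | $r0=0 $r1=0 $r2=0 $r3=7 $r4=4 $r5=7 $r6=2
PC=6  andi  $r0, $r4, 6      | $r0=0 $r1=0 $r2=0 $r3=7 $r4=4 $r5=7 $r6=2
PC=7  or   $r6, $r0, $r4     | $r0=0 $r1=0 $r2=0 $r3=7 $r4=4 $r5=7 $r6=4
PC=8  bne  $r3, $r4, L14     | $r0=0 $r1=0 $r2=0 $r3=7 $r4=4 $r5=7 $r6=4  [TAKEN]
PC=9  sub  $r3, $r2, $r1     | $r0=0 $r1=0 $r2=0 $r3=0 $r4=4 $r5=7 $r6=4

0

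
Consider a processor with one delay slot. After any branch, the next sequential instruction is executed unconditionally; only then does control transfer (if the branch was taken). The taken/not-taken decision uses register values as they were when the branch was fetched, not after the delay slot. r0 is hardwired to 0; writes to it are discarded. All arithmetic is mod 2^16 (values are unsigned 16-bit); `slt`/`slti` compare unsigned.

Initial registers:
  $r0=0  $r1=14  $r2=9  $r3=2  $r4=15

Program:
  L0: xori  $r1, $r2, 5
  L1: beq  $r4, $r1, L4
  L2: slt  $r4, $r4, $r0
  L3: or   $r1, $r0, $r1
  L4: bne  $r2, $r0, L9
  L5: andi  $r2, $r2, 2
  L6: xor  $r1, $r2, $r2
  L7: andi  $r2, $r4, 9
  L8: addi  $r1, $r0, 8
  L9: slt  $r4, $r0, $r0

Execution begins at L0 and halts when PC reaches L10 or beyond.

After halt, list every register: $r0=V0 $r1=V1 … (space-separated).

$r0=0 $r1=12 $r2=0 $r3=2 $r4=0

[0] xori  $r1, $r2, 5  →  {$r0:0, $r1:12, $r2:9, $r3:2, $r4:15}
[1] beq  $r4, $r1, L4  →  {$r0:0, $r1:12, $r2:9, $r3:2, $r4:15}  ⟨branch fallthrough⟩
[2] slt  $r4, $r4, $r0  →  {$r0:0, $r1:12, $r2:9, $r3:2, $r4:0}
[3] or   $r1, $r0, $r1  →  {$r0:0, $r1:12, $r2:9, $r3:2, $r4:0}
[4] bne  $r2, $r0, L9  →  {$r0:0, $r1:12, $r2:9, $r3:2, $r4:0}  ⟨branch taken⟩
[5] andi  $r2, $r2, 2  →  {$r0:0, $r1:12, $r2:0, $r3:2, $r4:0}
[9] slt  $r4, $r0, $r0  →  {$r0:0, $r1:12, $r2:0, $r3:2, $r4:0}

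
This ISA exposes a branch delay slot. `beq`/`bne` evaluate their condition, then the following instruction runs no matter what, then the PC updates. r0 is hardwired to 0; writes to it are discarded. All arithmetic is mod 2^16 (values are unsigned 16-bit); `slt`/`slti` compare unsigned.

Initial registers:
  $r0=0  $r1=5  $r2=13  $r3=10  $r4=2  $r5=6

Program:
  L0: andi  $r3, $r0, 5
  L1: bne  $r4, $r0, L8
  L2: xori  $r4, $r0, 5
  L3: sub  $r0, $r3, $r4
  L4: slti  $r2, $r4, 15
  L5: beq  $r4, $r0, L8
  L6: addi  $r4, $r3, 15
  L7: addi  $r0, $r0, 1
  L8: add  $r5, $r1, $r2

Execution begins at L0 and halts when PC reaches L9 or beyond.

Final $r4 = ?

PC=0  andi  $r3, $r0, 5      | $r0=0 $r1=5 $r2=13 $r3=0 $r4=2 $r5=6
PC=1  bne  $r4, $r0, L8      | $r0=0 $r1=5 $r2=13 $r3=0 $r4=2 $r5=6  [TAKEN]
PC=2  xori  $r4, $r0, 5      | $r0=0 $r1=5 $r2=13 $r3=0 $r4=5 $r5=6
PC=8  add  $r5, $r1, $r2     | $r0=0 $r1=5 $r2=13 $r3=0 $r4=5 $r5=18

5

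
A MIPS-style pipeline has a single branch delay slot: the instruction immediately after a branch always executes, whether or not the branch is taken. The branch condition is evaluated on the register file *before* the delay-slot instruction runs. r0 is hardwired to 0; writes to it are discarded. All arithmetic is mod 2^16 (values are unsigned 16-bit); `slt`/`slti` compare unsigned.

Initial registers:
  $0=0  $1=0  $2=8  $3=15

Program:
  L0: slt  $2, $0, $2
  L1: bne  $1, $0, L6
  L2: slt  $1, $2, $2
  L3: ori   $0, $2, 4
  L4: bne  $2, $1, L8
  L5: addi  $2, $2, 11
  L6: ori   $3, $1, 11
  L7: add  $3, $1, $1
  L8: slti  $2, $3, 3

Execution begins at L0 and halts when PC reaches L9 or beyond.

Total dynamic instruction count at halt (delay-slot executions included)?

7

[0] slt  $2, $0, $2  →  {$0:0, $1:0, $2:1, $3:15}
[1] bne  $1, $0, L6  →  {$0:0, $1:0, $2:1, $3:15}  ⟨branch fallthrough⟩
[2] slt  $1, $2, $2  →  {$0:0, $1:0, $2:1, $3:15}
[3] ori   $0, $2, 4  →  {$0:0, $1:0, $2:1, $3:15}
[4] bne  $2, $1, L8  →  {$0:0, $1:0, $2:1, $3:15}  ⟨branch taken⟩
[5] addi  $2, $2, 11  →  {$0:0, $1:0, $2:12, $3:15}
[8] slti  $2, $3, 3  →  {$0:0, $1:0, $2:0, $3:15}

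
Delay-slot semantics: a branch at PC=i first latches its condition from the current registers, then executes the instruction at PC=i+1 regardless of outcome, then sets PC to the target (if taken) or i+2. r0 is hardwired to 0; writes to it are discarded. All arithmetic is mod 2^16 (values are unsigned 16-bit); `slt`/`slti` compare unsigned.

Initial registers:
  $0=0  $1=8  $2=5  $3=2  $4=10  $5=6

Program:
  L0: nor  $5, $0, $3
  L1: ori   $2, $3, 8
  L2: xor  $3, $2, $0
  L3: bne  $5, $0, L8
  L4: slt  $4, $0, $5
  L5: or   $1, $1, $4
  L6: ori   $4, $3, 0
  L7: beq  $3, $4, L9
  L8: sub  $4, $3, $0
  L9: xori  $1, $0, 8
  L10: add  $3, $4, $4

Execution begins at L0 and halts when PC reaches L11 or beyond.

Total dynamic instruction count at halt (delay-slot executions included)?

  step pc=0: nor  $5, $0, $3  regs=(0,8,5,2,10,65533)
  step pc=1: ori   $2, $3, 8  regs=(0,8,10,2,10,65533)
  step pc=2: xor  $3, $2, $0  regs=(0,8,10,10,10,65533)
  step pc=3: bne  $5, $0, L8  cond=T  regs=(0,8,10,10,10,65533)
  step pc=4: slt  $4, $0, $5  regs=(0,8,10,10,1,65533)
  step pc=8: sub  $4, $3, $0  regs=(0,8,10,10,10,65533)
  step pc=9: xori  $1, $0, 8  regs=(0,8,10,10,10,65533)
  step pc=10: add  $3, $4, $4  regs=(0,8,10,20,10,65533)

8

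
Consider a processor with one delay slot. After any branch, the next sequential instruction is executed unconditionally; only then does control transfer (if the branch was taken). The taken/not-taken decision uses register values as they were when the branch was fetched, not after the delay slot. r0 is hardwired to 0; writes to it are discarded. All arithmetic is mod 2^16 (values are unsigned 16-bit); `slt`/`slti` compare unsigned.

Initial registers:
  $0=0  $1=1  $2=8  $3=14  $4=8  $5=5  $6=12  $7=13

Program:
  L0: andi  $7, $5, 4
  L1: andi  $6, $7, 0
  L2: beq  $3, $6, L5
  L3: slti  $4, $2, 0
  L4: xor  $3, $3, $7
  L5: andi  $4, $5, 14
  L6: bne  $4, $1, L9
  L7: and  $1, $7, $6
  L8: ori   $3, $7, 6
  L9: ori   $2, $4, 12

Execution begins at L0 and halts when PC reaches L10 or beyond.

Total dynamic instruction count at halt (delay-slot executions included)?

#0 andi  $7, $5, 4 ; 0/1/8/14/8/5/12/4
#1 andi  $6, $7, 0 ; 0/1/8/14/8/5/0/4
#2 beq  $3, $6, L5 ; 0/1/8/14/8/5/0/4 ; →fallthru
#3 slti  $4, $2, 0 ; 0/1/8/14/0/5/0/4
#4 xor  $3, $3, $7 ; 0/1/8/10/0/5/0/4
#5 andi  $4, $5, 14 ; 0/1/8/10/4/5/0/4
#6 bne  $4, $1, L9 ; 0/1/8/10/4/5/0/4 ; →target
#7 and  $1, $7, $6 ; 0/0/8/10/4/5/0/4
#9 ori   $2, $4, 12 ; 0/0/12/10/4/5/0/4

9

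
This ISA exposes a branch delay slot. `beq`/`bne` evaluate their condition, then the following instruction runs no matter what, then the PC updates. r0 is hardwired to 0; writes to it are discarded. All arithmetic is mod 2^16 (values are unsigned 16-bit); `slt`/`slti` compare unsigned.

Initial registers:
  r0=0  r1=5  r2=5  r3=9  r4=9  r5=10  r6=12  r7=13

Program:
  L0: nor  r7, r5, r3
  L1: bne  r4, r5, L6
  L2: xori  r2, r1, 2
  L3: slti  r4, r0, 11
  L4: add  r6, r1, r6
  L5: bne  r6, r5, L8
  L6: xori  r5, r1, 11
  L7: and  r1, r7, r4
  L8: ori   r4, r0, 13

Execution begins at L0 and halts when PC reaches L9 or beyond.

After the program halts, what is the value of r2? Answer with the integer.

7

[0] nor  r7, r5, r3  →  {r0:0, r1:5, r2:5, r3:9, r4:9, r5:10, r6:12, r7:65524}
[1] bne  r4, r5, L6  →  {r0:0, r1:5, r2:5, r3:9, r4:9, r5:10, r6:12, r7:65524}  ⟨branch taken⟩
[2] xori  r2, r1, 2  →  {r0:0, r1:5, r2:7, r3:9, r4:9, r5:10, r6:12, r7:65524}
[6] xori  r5, r1, 11  →  {r0:0, r1:5, r2:7, r3:9, r4:9, r5:14, r6:12, r7:65524}
[7] and  r1, r7, r4  →  {r0:0, r1:0, r2:7, r3:9, r4:9, r5:14, r6:12, r7:65524}
[8] ori   r4, r0, 13  →  {r0:0, r1:0, r2:7, r3:9, r4:13, r5:14, r6:12, r7:65524}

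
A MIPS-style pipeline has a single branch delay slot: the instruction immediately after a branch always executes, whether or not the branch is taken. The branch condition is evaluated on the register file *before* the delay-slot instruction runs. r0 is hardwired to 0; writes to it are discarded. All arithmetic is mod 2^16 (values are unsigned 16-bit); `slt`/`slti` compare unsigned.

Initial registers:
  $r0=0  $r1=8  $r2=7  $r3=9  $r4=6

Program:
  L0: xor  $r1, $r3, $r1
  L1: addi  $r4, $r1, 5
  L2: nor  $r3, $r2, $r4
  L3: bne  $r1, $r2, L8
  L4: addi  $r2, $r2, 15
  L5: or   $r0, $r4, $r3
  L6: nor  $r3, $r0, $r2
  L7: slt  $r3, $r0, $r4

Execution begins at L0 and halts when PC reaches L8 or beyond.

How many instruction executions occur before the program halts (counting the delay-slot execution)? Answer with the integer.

[0] xor  $r1, $r3, $r1  →  {$r0:0, $r1:1, $r2:7, $r3:9, $r4:6}
[1] addi  $r4, $r1, 5  →  {$r0:0, $r1:1, $r2:7, $r3:9, $r4:6}
[2] nor  $r3, $r2, $r4  →  {$r0:0, $r1:1, $r2:7, $r3:65528, $r4:6}
[3] bne  $r1, $r2, L8  →  {$r0:0, $r1:1, $r2:7, $r3:65528, $r4:6}  ⟨branch taken⟩
[4] addi  $r2, $r2, 15  →  {$r0:0, $r1:1, $r2:22, $r3:65528, $r4:6}

5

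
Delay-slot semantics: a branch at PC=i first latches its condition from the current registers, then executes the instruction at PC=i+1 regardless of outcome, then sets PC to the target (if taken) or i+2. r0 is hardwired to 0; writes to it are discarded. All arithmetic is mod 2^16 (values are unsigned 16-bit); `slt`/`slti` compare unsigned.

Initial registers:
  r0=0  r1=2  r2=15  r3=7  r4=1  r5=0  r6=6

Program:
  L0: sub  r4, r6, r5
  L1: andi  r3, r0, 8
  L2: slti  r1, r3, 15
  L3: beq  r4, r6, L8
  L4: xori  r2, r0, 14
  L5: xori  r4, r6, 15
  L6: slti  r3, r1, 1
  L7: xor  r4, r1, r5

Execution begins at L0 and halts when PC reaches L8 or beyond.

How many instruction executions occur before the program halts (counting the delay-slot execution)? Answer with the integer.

5

#0 sub  r4, r6, r5 ; 0/2/15/7/6/0/6
#1 andi  r3, r0, 8 ; 0/2/15/0/6/0/6
#2 slti  r1, r3, 15 ; 0/1/15/0/6/0/6
#3 beq  r4, r6, L8 ; 0/1/15/0/6/0/6 ; →target
#4 xori  r2, r0, 14 ; 0/1/14/0/6/0/6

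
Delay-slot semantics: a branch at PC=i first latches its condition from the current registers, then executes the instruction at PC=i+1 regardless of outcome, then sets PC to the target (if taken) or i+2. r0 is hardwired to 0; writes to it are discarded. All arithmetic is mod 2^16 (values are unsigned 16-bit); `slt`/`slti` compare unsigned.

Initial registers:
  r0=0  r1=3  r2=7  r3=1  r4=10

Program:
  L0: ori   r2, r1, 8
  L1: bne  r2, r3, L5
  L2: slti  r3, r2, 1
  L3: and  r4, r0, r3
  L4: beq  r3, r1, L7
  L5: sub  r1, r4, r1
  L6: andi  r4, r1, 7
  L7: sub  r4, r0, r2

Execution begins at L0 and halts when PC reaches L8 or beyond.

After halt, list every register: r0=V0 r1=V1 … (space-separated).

PC=0  ori   r2, r1, 8        | r0=0 r1=3 r2=11 r3=1 r4=10
PC=1  bne  r2, r3, L5        | r0=0 r1=3 r2=11 r3=1 r4=10  [TAKEN]
PC=2  slti  r3, r2, 1        | r0=0 r1=3 r2=11 r3=0 r4=10
PC=5  sub  r1, r4, r1        | r0=0 r1=7 r2=11 r3=0 r4=10
PC=6  andi  r4, r1, 7        | r0=0 r1=7 r2=11 r3=0 r4=7
PC=7  sub  r4, r0, r2        | r0=0 r1=7 r2=11 r3=0 r4=65525

r0=0 r1=7 r2=11 r3=0 r4=65525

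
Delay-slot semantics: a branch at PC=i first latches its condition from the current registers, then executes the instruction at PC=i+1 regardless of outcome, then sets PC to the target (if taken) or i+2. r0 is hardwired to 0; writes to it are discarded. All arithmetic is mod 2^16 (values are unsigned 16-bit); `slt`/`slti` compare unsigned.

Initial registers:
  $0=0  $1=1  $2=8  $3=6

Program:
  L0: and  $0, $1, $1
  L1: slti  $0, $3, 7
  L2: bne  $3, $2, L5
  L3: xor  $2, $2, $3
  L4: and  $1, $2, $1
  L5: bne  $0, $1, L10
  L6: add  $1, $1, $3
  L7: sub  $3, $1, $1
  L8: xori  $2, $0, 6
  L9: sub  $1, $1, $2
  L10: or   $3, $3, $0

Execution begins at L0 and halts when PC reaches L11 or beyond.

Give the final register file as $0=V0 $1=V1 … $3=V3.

$0=0 $1=7 $2=14 $3=6

  step pc=0: and  $0, $1, $1  regs=(0,1,8,6)
  step pc=1: slti  $0, $3, 7  regs=(0,1,8,6)
  step pc=2: bne  $3, $2, L5  cond=T  regs=(0,1,8,6)
  step pc=3: xor  $2, $2, $3  regs=(0,1,14,6)
  step pc=5: bne  $0, $1, L10  cond=T  regs=(0,1,14,6)
  step pc=6: add  $1, $1, $3  regs=(0,7,14,6)
  step pc=10: or   $3, $3, $0  regs=(0,7,14,6)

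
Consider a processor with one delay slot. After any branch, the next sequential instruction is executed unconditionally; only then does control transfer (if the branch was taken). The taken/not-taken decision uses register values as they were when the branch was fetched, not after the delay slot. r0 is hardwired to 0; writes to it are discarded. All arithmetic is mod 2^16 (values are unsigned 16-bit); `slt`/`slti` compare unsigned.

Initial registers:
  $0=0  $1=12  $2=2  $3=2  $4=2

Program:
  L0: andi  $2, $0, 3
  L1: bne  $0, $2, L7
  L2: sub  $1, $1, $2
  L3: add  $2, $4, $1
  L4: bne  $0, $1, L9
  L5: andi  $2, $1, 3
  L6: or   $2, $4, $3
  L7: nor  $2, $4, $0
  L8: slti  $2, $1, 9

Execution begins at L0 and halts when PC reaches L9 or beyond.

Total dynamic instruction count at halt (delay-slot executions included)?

6

PC=0  andi  $2, $0, 3        | $0=0 $1=12 $2=0 $3=2 $4=2
PC=1  bne  $0, $2, L7        | $0=0 $1=12 $2=0 $3=2 $4=2  [not taken]
PC=2  sub  $1, $1, $2        | $0=0 $1=12 $2=0 $3=2 $4=2
PC=3  add  $2, $4, $1        | $0=0 $1=12 $2=14 $3=2 $4=2
PC=4  bne  $0, $1, L9        | $0=0 $1=12 $2=14 $3=2 $4=2  [TAKEN]
PC=5  andi  $2, $1, 3        | $0=0 $1=12 $2=0 $3=2 $4=2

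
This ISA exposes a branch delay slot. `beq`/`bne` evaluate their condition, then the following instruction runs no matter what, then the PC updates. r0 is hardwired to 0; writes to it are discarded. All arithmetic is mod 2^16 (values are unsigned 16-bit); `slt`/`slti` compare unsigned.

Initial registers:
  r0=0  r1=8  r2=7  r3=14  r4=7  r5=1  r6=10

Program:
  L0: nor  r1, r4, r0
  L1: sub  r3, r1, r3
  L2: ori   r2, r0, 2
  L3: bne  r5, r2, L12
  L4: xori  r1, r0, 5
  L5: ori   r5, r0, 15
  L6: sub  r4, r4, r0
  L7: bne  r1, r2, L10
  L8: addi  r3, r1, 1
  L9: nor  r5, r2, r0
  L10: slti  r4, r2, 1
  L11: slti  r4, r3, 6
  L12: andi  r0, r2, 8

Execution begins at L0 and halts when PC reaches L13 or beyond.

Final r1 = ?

5

[0] nor  r1, r4, r0  →  {r0:0, r1:65528, r2:7, r3:14, r4:7, r5:1, r6:10}
[1] sub  r3, r1, r3  →  {r0:0, r1:65528, r2:7, r3:65514, r4:7, r5:1, r6:10}
[2] ori   r2, r0, 2  →  {r0:0, r1:65528, r2:2, r3:65514, r4:7, r5:1, r6:10}
[3] bne  r5, r2, L12  →  {r0:0, r1:65528, r2:2, r3:65514, r4:7, r5:1, r6:10}  ⟨branch taken⟩
[4] xori  r1, r0, 5  →  {r0:0, r1:5, r2:2, r3:65514, r4:7, r5:1, r6:10}
[12] andi  r0, r2, 8  →  {r0:0, r1:5, r2:2, r3:65514, r4:7, r5:1, r6:10}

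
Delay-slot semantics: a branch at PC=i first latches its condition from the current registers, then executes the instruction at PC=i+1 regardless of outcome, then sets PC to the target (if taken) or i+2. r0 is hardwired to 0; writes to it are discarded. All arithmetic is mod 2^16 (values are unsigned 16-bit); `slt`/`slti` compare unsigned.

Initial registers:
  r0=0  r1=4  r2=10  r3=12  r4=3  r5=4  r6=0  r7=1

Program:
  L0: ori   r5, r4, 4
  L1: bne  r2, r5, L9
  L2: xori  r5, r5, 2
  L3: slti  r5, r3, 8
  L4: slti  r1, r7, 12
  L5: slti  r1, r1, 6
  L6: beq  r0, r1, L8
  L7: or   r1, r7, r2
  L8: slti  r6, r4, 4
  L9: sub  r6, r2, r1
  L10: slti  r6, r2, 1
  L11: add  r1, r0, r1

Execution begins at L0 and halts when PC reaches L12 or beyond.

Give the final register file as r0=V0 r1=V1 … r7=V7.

#0 ori   r5, r4, 4 ; 0/4/10/12/3/7/0/1
#1 bne  r2, r5, L9 ; 0/4/10/12/3/7/0/1 ; →target
#2 xori  r5, r5, 2 ; 0/4/10/12/3/5/0/1
#9 sub  r6, r2, r1 ; 0/4/10/12/3/5/6/1
#10 slti  r6, r2, 1 ; 0/4/10/12/3/5/0/1
#11 add  r1, r0, r1 ; 0/4/10/12/3/5/0/1

r0=0 r1=4 r2=10 r3=12 r4=3 r5=5 r6=0 r7=1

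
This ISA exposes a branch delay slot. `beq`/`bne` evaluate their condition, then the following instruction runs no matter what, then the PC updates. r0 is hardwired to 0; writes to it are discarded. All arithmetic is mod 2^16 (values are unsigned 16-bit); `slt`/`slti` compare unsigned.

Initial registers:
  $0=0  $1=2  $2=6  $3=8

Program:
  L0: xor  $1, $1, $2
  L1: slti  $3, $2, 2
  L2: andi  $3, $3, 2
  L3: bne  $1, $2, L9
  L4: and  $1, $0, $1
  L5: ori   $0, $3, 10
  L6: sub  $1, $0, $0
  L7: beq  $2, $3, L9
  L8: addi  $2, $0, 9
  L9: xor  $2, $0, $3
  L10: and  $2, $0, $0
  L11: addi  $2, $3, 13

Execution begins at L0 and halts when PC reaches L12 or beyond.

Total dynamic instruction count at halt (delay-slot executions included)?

8

PC=0  xor  $1, $1, $2        | $0=0 $1=4 $2=6 $3=8
PC=1  slti  $3, $2, 2        | $0=0 $1=4 $2=6 $3=0
PC=2  andi  $3, $3, 2        | $0=0 $1=4 $2=6 $3=0
PC=3  bne  $1, $2, L9        | $0=0 $1=4 $2=6 $3=0  [TAKEN]
PC=4  and  $1, $0, $1        | $0=0 $1=0 $2=6 $3=0
PC=9  xor  $2, $0, $3        | $0=0 $1=0 $2=0 $3=0
PC=10 and  $2, $0, $0        | $0=0 $1=0 $2=0 $3=0
PC=11 addi  $2, $3, 13       | $0=0 $1=0 $2=13 $3=0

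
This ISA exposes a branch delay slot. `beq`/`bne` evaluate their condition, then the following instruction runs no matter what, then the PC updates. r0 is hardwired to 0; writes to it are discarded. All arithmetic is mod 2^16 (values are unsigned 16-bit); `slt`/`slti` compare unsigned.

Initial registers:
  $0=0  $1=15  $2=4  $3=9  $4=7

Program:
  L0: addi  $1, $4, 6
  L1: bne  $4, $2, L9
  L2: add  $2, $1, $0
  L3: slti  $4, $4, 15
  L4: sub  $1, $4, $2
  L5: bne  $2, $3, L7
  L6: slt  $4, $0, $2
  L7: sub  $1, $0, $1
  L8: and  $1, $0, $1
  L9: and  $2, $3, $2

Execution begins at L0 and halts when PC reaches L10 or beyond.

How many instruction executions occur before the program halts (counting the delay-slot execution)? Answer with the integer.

4

PC=0  addi  $1, $4, 6        | $0=0 $1=13 $2=4 $3=9 $4=7
PC=1  bne  $4, $2, L9        | $0=0 $1=13 $2=4 $3=9 $4=7  [TAKEN]
PC=2  add  $2, $1, $0        | $0=0 $1=13 $2=13 $3=9 $4=7
PC=9  and  $2, $3, $2        | $0=0 $1=13 $2=9 $3=9 $4=7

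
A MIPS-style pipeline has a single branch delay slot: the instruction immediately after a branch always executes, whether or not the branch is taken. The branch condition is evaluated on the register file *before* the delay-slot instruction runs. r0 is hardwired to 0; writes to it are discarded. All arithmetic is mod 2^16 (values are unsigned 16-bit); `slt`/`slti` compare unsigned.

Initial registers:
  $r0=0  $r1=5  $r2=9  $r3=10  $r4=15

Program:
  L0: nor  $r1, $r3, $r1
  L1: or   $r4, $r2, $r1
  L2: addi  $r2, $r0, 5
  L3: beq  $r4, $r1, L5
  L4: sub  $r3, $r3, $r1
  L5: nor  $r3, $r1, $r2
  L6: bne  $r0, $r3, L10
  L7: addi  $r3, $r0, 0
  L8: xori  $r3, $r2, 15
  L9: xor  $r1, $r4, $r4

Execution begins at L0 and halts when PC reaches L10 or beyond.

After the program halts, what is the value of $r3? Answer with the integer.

0

#0 nor  $r1, $r3, $r1 ; 0/65520/9/10/15
#1 or   $r4, $r2, $r1 ; 0/65520/9/10/65529
#2 addi  $r2, $r0, 5 ; 0/65520/5/10/65529
#3 beq  $r4, $r1, L5 ; 0/65520/5/10/65529 ; →fallthru
#4 sub  $r3, $r3, $r1 ; 0/65520/5/26/65529
#5 nor  $r3, $r1, $r2 ; 0/65520/5/10/65529
#6 bne  $r0, $r3, L10 ; 0/65520/5/10/65529 ; →target
#7 addi  $r3, $r0, 0 ; 0/65520/5/0/65529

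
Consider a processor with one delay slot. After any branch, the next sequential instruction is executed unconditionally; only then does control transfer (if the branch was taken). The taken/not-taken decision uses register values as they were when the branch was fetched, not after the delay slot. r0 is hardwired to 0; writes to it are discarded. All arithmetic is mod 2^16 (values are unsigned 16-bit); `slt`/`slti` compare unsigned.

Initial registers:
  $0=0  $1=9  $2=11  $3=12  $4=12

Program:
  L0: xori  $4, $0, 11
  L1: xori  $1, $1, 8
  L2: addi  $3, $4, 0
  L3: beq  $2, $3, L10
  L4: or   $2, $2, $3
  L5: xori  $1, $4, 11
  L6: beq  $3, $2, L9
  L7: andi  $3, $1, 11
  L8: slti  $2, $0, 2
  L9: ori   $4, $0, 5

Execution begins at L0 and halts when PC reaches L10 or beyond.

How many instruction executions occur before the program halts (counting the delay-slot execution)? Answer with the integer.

[0] xori  $4, $0, 11  →  {$0:0, $1:9, $2:11, $3:12, $4:11}
[1] xori  $1, $1, 8  →  {$0:0, $1:1, $2:11, $3:12, $4:11}
[2] addi  $3, $4, 0  →  {$0:0, $1:1, $2:11, $3:11, $4:11}
[3] beq  $2, $3, L10  →  {$0:0, $1:1, $2:11, $3:11, $4:11}  ⟨branch taken⟩
[4] or   $2, $2, $3  →  {$0:0, $1:1, $2:11, $3:11, $4:11}

5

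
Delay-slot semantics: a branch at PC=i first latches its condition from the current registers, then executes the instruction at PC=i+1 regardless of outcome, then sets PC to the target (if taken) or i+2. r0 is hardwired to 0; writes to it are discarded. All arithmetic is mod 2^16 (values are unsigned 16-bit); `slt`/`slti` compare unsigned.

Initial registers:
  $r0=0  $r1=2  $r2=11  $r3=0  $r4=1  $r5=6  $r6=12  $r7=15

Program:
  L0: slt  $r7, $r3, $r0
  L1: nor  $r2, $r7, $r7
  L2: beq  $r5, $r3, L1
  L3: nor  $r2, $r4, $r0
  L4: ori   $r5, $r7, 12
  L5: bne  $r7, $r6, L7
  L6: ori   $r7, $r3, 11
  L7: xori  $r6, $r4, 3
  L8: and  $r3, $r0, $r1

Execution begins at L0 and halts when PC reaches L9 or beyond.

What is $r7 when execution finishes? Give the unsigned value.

#0 slt  $r7, $r3, $r0 ; 0/2/11/0/1/6/12/0
#1 nor  $r2, $r7, $r7 ; 0/2/65535/0/1/6/12/0
#2 beq  $r5, $r3, L1 ; 0/2/65535/0/1/6/12/0 ; →fallthru
#3 nor  $r2, $r4, $r0 ; 0/2/65534/0/1/6/12/0
#4 ori   $r5, $r7, 12 ; 0/2/65534/0/1/12/12/0
#5 bne  $r7, $r6, L7 ; 0/2/65534/0/1/12/12/0 ; →target
#6 ori   $r7, $r3, 11 ; 0/2/65534/0/1/12/12/11
#7 xori  $r6, $r4, 3 ; 0/2/65534/0/1/12/2/11
#8 and  $r3, $r0, $r1 ; 0/2/65534/0/1/12/2/11

11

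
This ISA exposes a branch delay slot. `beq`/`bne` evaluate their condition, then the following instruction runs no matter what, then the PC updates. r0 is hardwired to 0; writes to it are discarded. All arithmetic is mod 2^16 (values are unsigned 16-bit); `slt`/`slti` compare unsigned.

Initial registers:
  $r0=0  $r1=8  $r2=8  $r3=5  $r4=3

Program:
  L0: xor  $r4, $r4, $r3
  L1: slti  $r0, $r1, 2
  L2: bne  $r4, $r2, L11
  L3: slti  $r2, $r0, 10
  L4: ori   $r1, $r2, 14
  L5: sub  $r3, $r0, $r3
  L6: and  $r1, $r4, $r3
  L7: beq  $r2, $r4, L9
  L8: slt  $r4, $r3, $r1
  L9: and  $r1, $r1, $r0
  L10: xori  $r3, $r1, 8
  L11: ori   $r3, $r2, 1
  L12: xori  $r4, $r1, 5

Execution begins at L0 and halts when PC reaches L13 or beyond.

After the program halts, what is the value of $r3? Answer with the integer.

1

[0] xor  $r4, $r4, $r3  →  {$r0:0, $r1:8, $r2:8, $r3:5, $r4:6}
[1] slti  $r0, $r1, 2  →  {$r0:0, $r1:8, $r2:8, $r3:5, $r4:6}
[2] bne  $r4, $r2, L11  →  {$r0:0, $r1:8, $r2:8, $r3:5, $r4:6}  ⟨branch taken⟩
[3] slti  $r2, $r0, 10  →  {$r0:0, $r1:8, $r2:1, $r3:5, $r4:6}
[11] ori   $r3, $r2, 1  →  {$r0:0, $r1:8, $r2:1, $r3:1, $r4:6}
[12] xori  $r4, $r1, 5  →  {$r0:0, $r1:8, $r2:1, $r3:1, $r4:13}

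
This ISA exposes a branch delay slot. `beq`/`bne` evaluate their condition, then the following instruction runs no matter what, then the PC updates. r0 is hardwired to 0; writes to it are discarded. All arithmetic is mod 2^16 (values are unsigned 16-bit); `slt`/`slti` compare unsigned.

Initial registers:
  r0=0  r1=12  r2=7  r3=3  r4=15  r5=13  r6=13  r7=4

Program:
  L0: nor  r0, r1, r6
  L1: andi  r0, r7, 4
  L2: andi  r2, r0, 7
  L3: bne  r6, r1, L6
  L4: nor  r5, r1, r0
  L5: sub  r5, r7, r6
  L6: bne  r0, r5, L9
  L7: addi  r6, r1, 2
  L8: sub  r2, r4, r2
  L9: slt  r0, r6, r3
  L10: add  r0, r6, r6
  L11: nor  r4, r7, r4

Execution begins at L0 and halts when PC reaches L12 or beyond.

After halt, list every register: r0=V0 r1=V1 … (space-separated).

#0 nor  r0, r1, r6 ; 0/12/7/3/15/13/13/4
#1 andi  r0, r7, 4 ; 0/12/7/3/15/13/13/4
#2 andi  r2, r0, 7 ; 0/12/0/3/15/13/13/4
#3 bne  r6, r1, L6 ; 0/12/0/3/15/13/13/4 ; →target
#4 nor  r5, r1, r0 ; 0/12/0/3/15/65523/13/4
#6 bne  r0, r5, L9 ; 0/12/0/3/15/65523/13/4 ; →target
#7 addi  r6, r1, 2 ; 0/12/0/3/15/65523/14/4
#9 slt  r0, r6, r3 ; 0/12/0/3/15/65523/14/4
#10 add  r0, r6, r6 ; 0/12/0/3/15/65523/14/4
#11 nor  r4, r7, r4 ; 0/12/0/3/65520/65523/14/4

r0=0 r1=12 r2=0 r3=3 r4=65520 r5=65523 r6=14 r7=4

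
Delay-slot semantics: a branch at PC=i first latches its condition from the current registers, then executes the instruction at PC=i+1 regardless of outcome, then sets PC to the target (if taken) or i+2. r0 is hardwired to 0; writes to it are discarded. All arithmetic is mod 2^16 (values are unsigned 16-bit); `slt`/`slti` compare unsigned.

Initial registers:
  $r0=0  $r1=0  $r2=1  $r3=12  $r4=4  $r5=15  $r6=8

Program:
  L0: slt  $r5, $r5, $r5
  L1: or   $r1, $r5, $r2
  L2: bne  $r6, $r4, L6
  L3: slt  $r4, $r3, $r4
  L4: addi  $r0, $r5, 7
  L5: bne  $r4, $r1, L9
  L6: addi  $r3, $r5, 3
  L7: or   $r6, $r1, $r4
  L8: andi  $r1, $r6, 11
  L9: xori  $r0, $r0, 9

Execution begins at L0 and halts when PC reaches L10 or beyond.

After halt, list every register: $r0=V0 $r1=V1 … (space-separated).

$r0=0 $r1=1 $r2=1 $r3=3 $r4=0 $r5=0 $r6=1

  step pc=0: slt  $r5, $r5, $r5  regs=(0,0,1,12,4,0,8)
  step pc=1: or   $r1, $r5, $r2  regs=(0,1,1,12,4,0,8)
  step pc=2: bne  $r6, $r4, L6  cond=T  regs=(0,1,1,12,4,0,8)
  step pc=3: slt  $r4, $r3, $r4  regs=(0,1,1,12,0,0,8)
  step pc=6: addi  $r3, $r5, 3  regs=(0,1,1,3,0,0,8)
  step pc=7: or   $r6, $r1, $r4  regs=(0,1,1,3,0,0,1)
  step pc=8: andi  $r1, $r6, 11  regs=(0,1,1,3,0,0,1)
  step pc=9: xori  $r0, $r0, 9  regs=(0,1,1,3,0,0,1)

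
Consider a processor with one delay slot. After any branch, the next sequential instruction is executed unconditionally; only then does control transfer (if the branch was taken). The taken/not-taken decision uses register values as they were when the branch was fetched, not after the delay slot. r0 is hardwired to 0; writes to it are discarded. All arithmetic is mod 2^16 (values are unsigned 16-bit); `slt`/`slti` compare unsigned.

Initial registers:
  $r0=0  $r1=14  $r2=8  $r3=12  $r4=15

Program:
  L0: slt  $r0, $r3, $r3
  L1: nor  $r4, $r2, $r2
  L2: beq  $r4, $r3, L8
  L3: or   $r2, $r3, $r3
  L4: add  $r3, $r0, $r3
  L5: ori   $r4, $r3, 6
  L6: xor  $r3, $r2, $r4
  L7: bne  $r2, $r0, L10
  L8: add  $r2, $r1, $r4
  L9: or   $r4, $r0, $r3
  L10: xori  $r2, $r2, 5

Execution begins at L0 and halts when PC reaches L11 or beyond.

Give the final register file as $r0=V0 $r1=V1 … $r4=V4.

[0] slt  $r0, $r3, $r3  →  {$r0:0, $r1:14, $r2:8, $r3:12, $r4:15}
[1] nor  $r4, $r2, $r2  →  {$r0:0, $r1:14, $r2:8, $r3:12, $r4:65527}
[2] beq  $r4, $r3, L8  →  {$r0:0, $r1:14, $r2:8, $r3:12, $r4:65527}  ⟨branch fallthrough⟩
[3] or   $r2, $r3, $r3  →  {$r0:0, $r1:14, $r2:12, $r3:12, $r4:65527}
[4] add  $r3, $r0, $r3  →  {$r0:0, $r1:14, $r2:12, $r3:12, $r4:65527}
[5] ori   $r4, $r3, 6  →  {$r0:0, $r1:14, $r2:12, $r3:12, $r4:14}
[6] xor  $r3, $r2, $r4  →  {$r0:0, $r1:14, $r2:12, $r3:2, $r4:14}
[7] bne  $r2, $r0, L10  →  {$r0:0, $r1:14, $r2:12, $r3:2, $r4:14}  ⟨branch taken⟩
[8] add  $r2, $r1, $r4  →  {$r0:0, $r1:14, $r2:28, $r3:2, $r4:14}
[10] xori  $r2, $r2, 5  →  {$r0:0, $r1:14, $r2:25, $r3:2, $r4:14}

$r0=0 $r1=14 $r2=25 $r3=2 $r4=14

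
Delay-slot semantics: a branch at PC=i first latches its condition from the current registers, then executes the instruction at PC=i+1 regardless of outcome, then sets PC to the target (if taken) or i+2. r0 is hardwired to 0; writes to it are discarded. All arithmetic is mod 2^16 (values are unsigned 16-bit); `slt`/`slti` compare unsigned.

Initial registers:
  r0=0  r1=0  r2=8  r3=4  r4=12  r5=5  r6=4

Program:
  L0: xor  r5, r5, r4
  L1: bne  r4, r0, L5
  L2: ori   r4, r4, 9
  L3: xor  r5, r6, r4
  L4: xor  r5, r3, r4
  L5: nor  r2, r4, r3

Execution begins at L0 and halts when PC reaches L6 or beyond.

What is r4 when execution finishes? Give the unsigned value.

#0 xor  r5, r5, r4 ; 0/0/8/4/12/9/4
#1 bne  r4, r0, L5 ; 0/0/8/4/12/9/4 ; →target
#2 ori   r4, r4, 9 ; 0/0/8/4/13/9/4
#5 nor  r2, r4, r3 ; 0/0/65522/4/13/9/4

13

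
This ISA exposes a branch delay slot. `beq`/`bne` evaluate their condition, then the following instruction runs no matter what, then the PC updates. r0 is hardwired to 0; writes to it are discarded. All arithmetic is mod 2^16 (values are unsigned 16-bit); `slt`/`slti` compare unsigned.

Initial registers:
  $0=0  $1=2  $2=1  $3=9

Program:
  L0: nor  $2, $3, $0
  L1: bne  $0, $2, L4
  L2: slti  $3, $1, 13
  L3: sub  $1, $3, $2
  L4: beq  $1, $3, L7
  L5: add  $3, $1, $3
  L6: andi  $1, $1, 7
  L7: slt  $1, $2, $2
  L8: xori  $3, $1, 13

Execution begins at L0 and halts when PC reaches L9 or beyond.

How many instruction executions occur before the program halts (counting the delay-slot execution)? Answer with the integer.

8

[0] nor  $2, $3, $0  →  {$0:0, $1:2, $2:65526, $3:9}
[1] bne  $0, $2, L4  →  {$0:0, $1:2, $2:65526, $3:9}  ⟨branch taken⟩
[2] slti  $3, $1, 13  →  {$0:0, $1:2, $2:65526, $3:1}
[4] beq  $1, $3, L7  →  {$0:0, $1:2, $2:65526, $3:1}  ⟨branch fallthrough⟩
[5] add  $3, $1, $3  →  {$0:0, $1:2, $2:65526, $3:3}
[6] andi  $1, $1, 7  →  {$0:0, $1:2, $2:65526, $3:3}
[7] slt  $1, $2, $2  →  {$0:0, $1:0, $2:65526, $3:3}
[8] xori  $3, $1, 13  →  {$0:0, $1:0, $2:65526, $3:13}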